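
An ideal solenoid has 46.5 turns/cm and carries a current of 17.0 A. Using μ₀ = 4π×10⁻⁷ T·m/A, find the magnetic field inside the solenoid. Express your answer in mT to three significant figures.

Inside a long solenoid, B = μ₀nI.
B = (4π×10⁻⁷)(4.650×10^3 m⁻¹)(17.0 A) = 9.934×10^-2 T.

B ≈ 99.3 mT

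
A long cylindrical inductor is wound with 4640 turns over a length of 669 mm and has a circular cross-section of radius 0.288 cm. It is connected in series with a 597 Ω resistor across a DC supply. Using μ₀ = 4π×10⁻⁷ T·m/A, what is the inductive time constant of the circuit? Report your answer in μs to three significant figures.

τ ≈ 1.77 μs

A = πr² = π(2.880×10^-3 m)² = 2.606×10^-5 m².
L = μ₀N²A/ℓ = (4π×10⁻⁷)(4640)²(2.606×10^-5)/(0.669) = 1.054×10^-3 H.
τ = L/R = (1.054×10^-3)/(597) = 1.765×10^-6 s.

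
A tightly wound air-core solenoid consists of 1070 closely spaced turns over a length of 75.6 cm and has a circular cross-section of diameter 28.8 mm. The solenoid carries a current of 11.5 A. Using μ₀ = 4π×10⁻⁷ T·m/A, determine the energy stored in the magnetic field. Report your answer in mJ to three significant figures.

A = π(d/2)² = π(1.440×10^-2 m)² = 6.514×10^-4 m².
L = μ₀N²A/ℓ = (4π×10⁻⁷)(1070)²(6.514×10^-4)/(0.756) = 1.240×10^-3 H.
U = ½LI² = ½(1.240×10^-3)(11.5)² = 8.198×10^-2 J.

U ≈ 82.0 mJ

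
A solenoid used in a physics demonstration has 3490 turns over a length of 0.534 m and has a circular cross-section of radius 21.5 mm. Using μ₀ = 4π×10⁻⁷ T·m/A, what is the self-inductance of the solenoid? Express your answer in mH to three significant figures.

A = πr² = π(2.150×10^-2 m)² = 1.452×10^-3 m².
For a long solenoid, L = μ₀N²A/ℓ.
L = (4π×10⁻⁷)(3490)²(1.452×10^-3)/(0.534 m) = 4.162×10^-2 H.

L ≈ 41.6 mH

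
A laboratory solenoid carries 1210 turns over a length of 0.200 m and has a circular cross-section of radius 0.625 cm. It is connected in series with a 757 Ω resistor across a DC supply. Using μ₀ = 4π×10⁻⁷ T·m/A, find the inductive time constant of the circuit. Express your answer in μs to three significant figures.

τ ≈ 1.49 μs

A = πr² = π(6.250×10^-3 m)² = 1.227×10^-4 m².
L = μ₀N²A/ℓ = (4π×10⁻⁷)(1210)²(1.227×10^-4)/(0.2) = 1.129×10^-3 H.
τ = L/R = (1.129×10^-3)/(757) = 1.491×10^-6 s.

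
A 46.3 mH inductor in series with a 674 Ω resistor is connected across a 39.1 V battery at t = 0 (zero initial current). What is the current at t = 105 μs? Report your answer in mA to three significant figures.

I ≈ 45.4 mA

τ = L/R = 4.630×10^-2/674 = 6.869×10^-5 s; final current I_∞ = ε/R = 39.1/674 = 5.801×10^-2 A.
I(t) = I_∞(1 − e^(−t/τ)) with t/τ = 1.529.
I = (5.801×10^-2)(1 − e^(−1.529)) = 4.543×10^-2 A.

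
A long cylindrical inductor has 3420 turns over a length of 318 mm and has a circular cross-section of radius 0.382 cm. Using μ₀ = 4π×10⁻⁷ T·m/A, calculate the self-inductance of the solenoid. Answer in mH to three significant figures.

L ≈ 2.12 mH

A = πr² = π(3.820×10^-3 m)² = 4.584×10^-5 m².
For a long solenoid, L = μ₀N²A/ℓ.
L = (4π×10⁻⁷)(3420)²(4.584×10^-5)/(0.318 m) = 2.119×10^-3 H.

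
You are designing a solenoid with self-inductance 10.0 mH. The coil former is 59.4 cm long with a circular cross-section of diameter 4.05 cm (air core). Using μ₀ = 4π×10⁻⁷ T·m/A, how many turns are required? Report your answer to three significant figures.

N ≈ 1920 turns

A = π(d/2)² = π(2.025×10^-2 m)² = 1.288×10^-3 m².
From L = μ₀N²A/ℓ, N = √(Lℓ / (μ₀A)).
N = √[(1.000×10^-2)(0.594) / ((4π×10⁻⁷)×1.288×10^-3)] = √(3.669×10^6) ≈ 1915.5.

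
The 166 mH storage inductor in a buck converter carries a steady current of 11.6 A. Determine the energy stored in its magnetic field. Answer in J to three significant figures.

Stored magnetic energy: U = ½LI².
U = ½(0.166 H)(11.6 A)² = 11.17 J.

U ≈ 11.2 J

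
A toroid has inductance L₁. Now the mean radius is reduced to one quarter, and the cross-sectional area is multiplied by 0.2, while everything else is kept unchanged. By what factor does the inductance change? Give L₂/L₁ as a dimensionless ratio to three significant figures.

For a toroid, L ∝ μᵣN²A/R.
L₂/L₁ = (0.25)^-1 × (0.2) = 0.800.

L₂/L₁ = 0.800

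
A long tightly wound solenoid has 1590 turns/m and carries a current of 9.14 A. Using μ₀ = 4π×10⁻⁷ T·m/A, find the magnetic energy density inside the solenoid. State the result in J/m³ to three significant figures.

B = μ₀nI = (4π×10⁻⁷)(1.590×10^3)(9.14) = 1.826×10^-2 T.
u = B²/(2μ₀) = (1.826×10^-2)²/(2×4π×10⁻⁷) = 132.7 J/m³.

u ≈ 133 J/m³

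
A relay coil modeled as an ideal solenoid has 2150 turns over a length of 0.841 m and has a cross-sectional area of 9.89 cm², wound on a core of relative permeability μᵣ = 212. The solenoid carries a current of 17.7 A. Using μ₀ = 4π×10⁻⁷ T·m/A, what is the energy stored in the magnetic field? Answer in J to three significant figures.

U ≈ 227 J

A = 9.89 cm² = 9.890×10^-4 m².
L = μ₀μᵣN²A/ℓ = (4π×10⁻⁷)(212)(2150)²(9.890×10^-4)/(0.841) = 1.448 H.
U = ½LI² = ½(1.448)(17.7)² = 226.9 J.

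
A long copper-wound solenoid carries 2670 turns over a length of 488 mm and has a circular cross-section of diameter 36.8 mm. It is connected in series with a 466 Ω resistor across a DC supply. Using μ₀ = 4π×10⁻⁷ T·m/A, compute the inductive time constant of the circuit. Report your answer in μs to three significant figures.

A = π(d/2)² = π(1.840×10^-2 m)² = 1.064×10^-3 m².
L = μ₀N²A/ℓ = (4π×10⁻⁷)(2670)²(1.064×10^-3)/(0.488) = 1.953×10^-2 H.
τ = L/R = (1.953×10^-2)/(466) = 4.190×10^-5 s.

τ ≈ 41.9 μs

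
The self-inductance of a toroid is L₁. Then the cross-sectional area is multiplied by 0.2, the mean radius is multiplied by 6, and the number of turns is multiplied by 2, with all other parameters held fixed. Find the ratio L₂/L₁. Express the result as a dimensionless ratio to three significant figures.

For a toroid, L ∝ μᵣN²A/R.
L₂/L₁ = (0.2) × (6)^-1 × (2)^2 = 0.133.

L₂/L₁ = 0.133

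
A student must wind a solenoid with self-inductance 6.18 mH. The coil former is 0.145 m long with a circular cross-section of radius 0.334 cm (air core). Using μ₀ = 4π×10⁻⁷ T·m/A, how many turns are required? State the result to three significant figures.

A = πr² = π(3.340×10^-3 m)² = 3.5046×10^-5 m².
From L = μ₀N²A/ℓ, N = √(Lℓ / (μ₀A)).
N = √[(6.180×10^-3)(0.145) / ((4π×10⁻⁷)×3.5046×10^-5)] = √(2.0347×10^7) ≈ 4510.8.

N ≈ 4510 turns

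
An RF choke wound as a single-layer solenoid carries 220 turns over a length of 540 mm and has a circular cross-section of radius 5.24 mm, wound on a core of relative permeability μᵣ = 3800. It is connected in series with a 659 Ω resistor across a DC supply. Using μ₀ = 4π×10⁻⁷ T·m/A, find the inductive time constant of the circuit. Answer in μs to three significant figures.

A = πr² = π(5.240×10^-3 m)² = 8.626×10^-5 m².
L = μ₀μᵣN²A/ℓ = (4π×10⁻⁷)(3800)(220)²(8.626×10^-5)/(0.54) = 3.692×10^-2 H.
τ = L/R = (3.692×10^-2)/(659) = 5.602×10^-5 s.

τ ≈ 56.0 μs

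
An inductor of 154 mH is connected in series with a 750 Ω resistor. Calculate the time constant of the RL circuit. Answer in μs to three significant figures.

τ ≈ 205 μs

τ = L/R = (0.154 H)/(750 Ω) = 2.053×10^-4 s.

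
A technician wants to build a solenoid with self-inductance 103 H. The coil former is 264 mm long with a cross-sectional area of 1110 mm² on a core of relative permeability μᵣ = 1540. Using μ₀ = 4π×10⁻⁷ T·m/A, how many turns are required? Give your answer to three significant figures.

A = 1110 mm² = 1.110×10^-3 m².
From L = μ₀μᵣN²A/ℓ, N = √(Lℓ / (μ₀μᵣA)).
N = √[(103)(0.264) / ((4π×10⁻⁷)(1540)×1.110×10^-3)] = √(1.266×10^7) ≈ 3557.9.

N ≈ 3560 turns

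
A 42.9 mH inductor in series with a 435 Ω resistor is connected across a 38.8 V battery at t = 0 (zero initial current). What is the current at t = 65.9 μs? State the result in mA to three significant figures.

τ = L/R = 4.290×10^-2/435 = 9.862×10^-5 s; final current I_∞ = ε/R = 38.8/435 = 8.920×10^-2 A.
I(t) = I_∞(1 − e^(−t/τ)) with t/τ = 0.668.
I = (8.920×10^-2)(1 − e^(−0.668)) = 4.347×10^-2 A.

I ≈ 43.5 mA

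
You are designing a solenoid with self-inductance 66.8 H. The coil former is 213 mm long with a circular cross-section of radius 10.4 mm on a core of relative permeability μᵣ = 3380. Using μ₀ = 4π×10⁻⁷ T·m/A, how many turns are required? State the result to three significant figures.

A = πr² = π(1.040×10^-2 m)² = 3.398×10^-4 m².
From L = μ₀μᵣN²A/ℓ, N = √(Lℓ / (μ₀μᵣA)).
N = √[(66.8)(0.213) / ((4π×10⁻⁷)(3380)×3.398×10^-4)] = √(9.859×10^6) ≈ 3139.8.

N ≈ 3140 turns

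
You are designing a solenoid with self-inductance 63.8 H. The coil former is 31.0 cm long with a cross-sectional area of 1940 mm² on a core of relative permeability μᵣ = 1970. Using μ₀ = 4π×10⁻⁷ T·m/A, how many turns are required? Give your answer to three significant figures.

A = 1940 mm² = 1.940×10^-3 m².
From L = μ₀μᵣN²A/ℓ, N = √(Lℓ / (μ₀μᵣA)).
N = √[(63.8)(0.31) / ((4π×10⁻⁷)(1970)×1.940×10^-3)] = √(4.118×10^6) ≈ 2029.3.

N ≈ 2030 turns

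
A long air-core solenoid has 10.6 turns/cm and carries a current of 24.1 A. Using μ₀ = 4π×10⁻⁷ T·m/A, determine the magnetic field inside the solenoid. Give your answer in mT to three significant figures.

Inside a long solenoid, B = μ₀nI.
B = (4π×10⁻⁷)(1.060×10^3 m⁻¹)(24.1 A) = 3.210×10^-2 T.

B ≈ 32.1 mT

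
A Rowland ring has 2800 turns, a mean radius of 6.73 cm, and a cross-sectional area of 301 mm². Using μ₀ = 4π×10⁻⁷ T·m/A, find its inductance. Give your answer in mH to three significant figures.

L ≈ 7.01 mH

For a thin toroid, L = μ₀N²A/(2πR).
L = (4π×10⁻⁷)(2800)²(3.010×10^-4) / (2π×6.730×10^-2 m) = 7.013×10^-3 H.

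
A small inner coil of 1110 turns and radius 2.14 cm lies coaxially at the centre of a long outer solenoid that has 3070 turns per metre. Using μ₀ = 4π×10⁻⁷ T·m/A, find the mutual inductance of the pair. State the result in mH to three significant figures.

The outer solenoid produces a uniform field B₁ = μ₀n₁I₁ across the inner coil,
so the flux linkage is N₂Φ = N₂B₁A₂ = μ₀n₁N₂A₂·I₁, giving M = μ₀n₁N₂A₂.
A₂ = πr² = π(2.140×10^-2 m)² = 1.439×10^-3 m².
M = (4π×10⁻⁷)(3070)(1110)(1.439×10^-3) = 6.161×10^-3 H.

M ≈ 6.16 mH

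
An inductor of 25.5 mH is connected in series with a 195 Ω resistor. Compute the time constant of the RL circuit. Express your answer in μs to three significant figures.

τ = L/R = (2.550×10^-2 H)/(195 Ω) = 1.308×10^-4 s.

τ ≈ 131 μs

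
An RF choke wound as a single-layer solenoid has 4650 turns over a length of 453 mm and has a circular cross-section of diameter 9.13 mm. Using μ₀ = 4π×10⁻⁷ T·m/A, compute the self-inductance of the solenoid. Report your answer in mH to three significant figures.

A = π(d/2)² = π(4.565×10^-3 m)² = 6.547×10^-5 m².
For a long solenoid, L = μ₀N²A/ℓ.
L = (4π×10⁻⁷)(4650)²(6.547×10^-5)/(0.453 m) = 3.927×10^-3 H.

L ≈ 3.93 mH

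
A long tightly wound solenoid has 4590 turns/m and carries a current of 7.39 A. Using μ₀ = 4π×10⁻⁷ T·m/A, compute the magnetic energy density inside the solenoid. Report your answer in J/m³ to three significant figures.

u ≈ 723 J/m³

B = μ₀nI = (4π×10⁻⁷)(4.590×10^3)(7.39) = 4.263×10^-2 T.
u = B²/(2μ₀) = (4.263×10^-2)²/(2×4π×10⁻⁷) = 722.9 J/m³.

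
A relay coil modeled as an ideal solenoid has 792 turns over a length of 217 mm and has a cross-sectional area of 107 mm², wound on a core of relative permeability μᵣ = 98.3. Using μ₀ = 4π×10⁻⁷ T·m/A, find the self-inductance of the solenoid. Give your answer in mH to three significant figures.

L ≈ 38.2 mH

A = 107 mm² = 1.070×10^-4 m².
For a long solenoid, L = μ₀μᵣN²A/ℓ.
L = (4π×10⁻⁷)(98.3)(792)²(1.070×10^-4)/(0.217 m) = 3.821×10^-2 H.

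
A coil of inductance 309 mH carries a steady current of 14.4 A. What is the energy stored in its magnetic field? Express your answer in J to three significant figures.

U ≈ 32.0 J

Stored magnetic energy: U = ½LI².
U = ½(0.309 H)(14.4 A)² = 32.04 J.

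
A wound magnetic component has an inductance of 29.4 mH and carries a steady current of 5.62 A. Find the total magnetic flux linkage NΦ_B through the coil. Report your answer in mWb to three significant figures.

From L = NΦ_B/I, the flux linkage is NΦ_B = LI.
NΦ_B = (2.940×10^-2 H)(5.62 A) = 0.1652 Wb.

NΦ_B ≈ 165 mWb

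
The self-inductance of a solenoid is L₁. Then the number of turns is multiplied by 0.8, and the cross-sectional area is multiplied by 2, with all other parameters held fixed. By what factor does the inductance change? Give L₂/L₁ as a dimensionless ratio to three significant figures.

For a solenoid, L ∝ μᵣN²A/ℓ.
L₂/L₁ = (0.8)^2 × (2) = 1.28.

L₂/L₁ = 1.28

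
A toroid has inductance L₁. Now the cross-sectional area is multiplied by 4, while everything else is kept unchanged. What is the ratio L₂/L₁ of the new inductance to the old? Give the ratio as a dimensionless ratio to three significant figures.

L₂/L₁ = 4.00

For a toroid, L ∝ μᵣN²A/R.
L₂/L₁ = (4) = 4.00.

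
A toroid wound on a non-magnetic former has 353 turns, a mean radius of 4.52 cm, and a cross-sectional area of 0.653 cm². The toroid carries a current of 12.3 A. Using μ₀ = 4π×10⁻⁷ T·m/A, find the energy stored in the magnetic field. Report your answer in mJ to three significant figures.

U ≈ 2.72 mJ

L = μ₀N²A/(2πR) = (4π×10⁻⁷)(353)²(6.530×10^-5)/(2π×4.520×10^-2) = 3.600×10^-5 H.
U = ½LI² = ½(3.600×10^-5)(12.3)² = 2.724×10^-3 J.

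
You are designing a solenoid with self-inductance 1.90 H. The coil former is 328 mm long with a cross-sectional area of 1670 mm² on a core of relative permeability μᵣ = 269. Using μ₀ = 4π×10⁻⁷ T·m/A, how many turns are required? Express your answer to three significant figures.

N ≈ 1050 turns

A = 1670 mm² = 1.670×10^-3 m².
From L = μ₀μᵣN²A/ℓ, N = √(Lℓ / (μ₀μᵣA)).
N = √[(1.9)(0.328) / ((4π×10⁻⁷)(269)×1.670×10^-3)] = √(1.104×10^6) ≈ 1050.7.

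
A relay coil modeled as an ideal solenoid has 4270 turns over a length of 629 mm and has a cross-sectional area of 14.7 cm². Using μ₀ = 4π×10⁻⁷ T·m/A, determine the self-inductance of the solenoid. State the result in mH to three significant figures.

A = 14.7 cm² = 1.470×10^-3 m².
For a long solenoid, L = μ₀N²A/ℓ.
L = (4π×10⁻⁷)(4270)²(1.470×10^-3)/(0.629 m) = 5.3547×10^-2 H.

L ≈ 53.5 mH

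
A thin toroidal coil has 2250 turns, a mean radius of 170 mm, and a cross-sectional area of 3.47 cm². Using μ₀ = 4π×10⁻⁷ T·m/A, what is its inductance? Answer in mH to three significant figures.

L ≈ 2.07 mH

For a thin toroid, L = μ₀N²A/(2πR).
L = (4π×10⁻⁷)(2250)²(3.470×10^-4) / (2π×0.17 m) = 2.067×10^-3 H.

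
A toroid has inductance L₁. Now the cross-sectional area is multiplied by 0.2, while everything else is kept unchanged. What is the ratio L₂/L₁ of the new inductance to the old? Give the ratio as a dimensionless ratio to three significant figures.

L₂/L₁ = 0.200

For a toroid, L ∝ μᵣN²A/R.
L₂/L₁ = (0.2) = 0.200.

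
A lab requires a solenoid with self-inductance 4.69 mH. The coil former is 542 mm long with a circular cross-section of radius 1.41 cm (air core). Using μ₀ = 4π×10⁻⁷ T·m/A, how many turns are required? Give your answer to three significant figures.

A = πr² = π(1.410×10^-2 m)² = 6.246×10^-4 m².
From L = μ₀N²A/ℓ, N = √(Lℓ / (μ₀A)).
N = √[(4.690×10^-3)(0.542) / ((4π×10⁻⁷)×6.246×10^-4)] = √(3.239×10^6) ≈ 1799.6.

N ≈ 1800 turns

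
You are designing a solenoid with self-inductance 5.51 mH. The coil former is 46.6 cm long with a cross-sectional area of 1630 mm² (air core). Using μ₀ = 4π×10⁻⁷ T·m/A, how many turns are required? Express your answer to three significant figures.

N ≈ 1120 turns

A = 1630 mm² = 1.630×10^-3 m².
From L = μ₀N²A/ℓ, N = √(Lℓ / (μ₀A)).
N = √[(5.510×10^-3)(0.466) / ((4π×10⁻⁷)×1.630×10^-3)] = √(1.254×10^6) ≈ 1119.6.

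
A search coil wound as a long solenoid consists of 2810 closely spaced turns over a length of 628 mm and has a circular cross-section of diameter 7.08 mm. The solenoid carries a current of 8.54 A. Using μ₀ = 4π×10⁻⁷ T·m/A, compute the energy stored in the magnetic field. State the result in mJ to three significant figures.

U ≈ 22.7 mJ

A = π(d/2)² = π(3.540×10^-3 m)² = 3.937×10^-5 m².
L = μ₀N²A/ℓ = (4π×10⁻⁷)(2810)²(3.937×10^-5)/(0.628) = 6.220×10^-4 H.
U = ½LI² = ½(6.220×10^-4)(8.54)² = 2.268×10^-2 J.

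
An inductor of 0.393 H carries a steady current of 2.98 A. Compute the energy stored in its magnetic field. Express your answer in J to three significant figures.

Stored magnetic energy: U = ½LI².
U = ½(0.393 H)(2.98 A)² = 1.744999 J.

U ≈ 1.74 J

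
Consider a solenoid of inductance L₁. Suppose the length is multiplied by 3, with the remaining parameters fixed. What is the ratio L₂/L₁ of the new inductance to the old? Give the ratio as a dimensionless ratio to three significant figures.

L₂/L₁ = 0.333

For a solenoid, L ∝ μᵣN²A/ℓ.
L₂/L₁ = (3)^-1 = 0.333.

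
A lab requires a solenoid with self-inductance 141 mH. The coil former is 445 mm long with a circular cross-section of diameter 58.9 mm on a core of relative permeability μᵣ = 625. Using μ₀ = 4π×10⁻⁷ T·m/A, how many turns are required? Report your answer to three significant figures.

N ≈ 171 turns

A = π(d/2)² = π(2.945×10^-2 m)² = 2.7247×10^-3 m².
From L = μ₀μᵣN²A/ℓ, N = √(Lℓ / (μ₀μᵣA)).
N = √[(0.141)(0.445) / ((4π×10⁻⁷)(625)×2.7247×10^-3)] = √(2.932×10^4) ≈ 171.2.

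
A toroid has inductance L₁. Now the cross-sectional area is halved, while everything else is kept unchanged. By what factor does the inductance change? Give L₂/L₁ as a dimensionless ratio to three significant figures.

For a toroid, L ∝ μᵣN²A/R.
L₂/L₁ = (0.5) = 0.500.

L₂/L₁ = 0.500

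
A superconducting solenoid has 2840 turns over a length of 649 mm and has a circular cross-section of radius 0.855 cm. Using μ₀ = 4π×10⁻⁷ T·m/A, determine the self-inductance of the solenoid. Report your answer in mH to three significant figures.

L ≈ 3.59 mH

A = πr² = π(8.550×10^-3 m)² = 2.297×10^-4 m².
For a long solenoid, L = μ₀N²A/ℓ.
L = (4π×10⁻⁷)(2840)²(2.297×10^-4)/(0.649 m) = 3.587×10^-3 H.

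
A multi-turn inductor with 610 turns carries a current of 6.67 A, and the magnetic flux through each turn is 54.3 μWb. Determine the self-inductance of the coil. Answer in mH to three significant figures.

L ≈ 4.97 mH

Self-inductance is defined by L = NΦ_B/I (flux linkage over current).
L = (610)(5.430×10^-5 Wb)/(6.67 A) = 4.966×10^-3 H.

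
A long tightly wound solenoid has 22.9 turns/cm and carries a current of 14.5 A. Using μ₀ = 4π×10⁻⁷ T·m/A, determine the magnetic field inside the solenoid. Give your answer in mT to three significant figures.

Inside a long solenoid, B = μ₀nI.
B = (4π×10⁻⁷)(2.290×10^3 m⁻¹)(14.5 A) = 4.173×10^-2 T.

B ≈ 41.7 mT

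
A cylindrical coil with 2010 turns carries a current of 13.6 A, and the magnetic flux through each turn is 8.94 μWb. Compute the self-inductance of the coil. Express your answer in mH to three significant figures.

L ≈ 1.32 mH

Self-inductance is defined by L = NΦ_B/I (flux linkage over current).
L = (2010)(8.940×10^-6 Wb)/(13.6 A) = 1.321×10^-3 H.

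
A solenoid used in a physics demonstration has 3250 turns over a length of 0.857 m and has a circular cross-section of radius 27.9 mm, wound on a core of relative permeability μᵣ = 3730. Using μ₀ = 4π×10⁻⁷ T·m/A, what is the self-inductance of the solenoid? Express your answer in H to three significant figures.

L ≈ 141 H

A = πr² = π(2.790×10^-2 m)² = 2.445×10^-3 m².
For a long solenoid, L = μ₀μᵣN²A/ℓ.
L = (4π×10⁻⁷)(3730)(3250)²(2.445×10^-3)/(0.857 m) = 141.3 H.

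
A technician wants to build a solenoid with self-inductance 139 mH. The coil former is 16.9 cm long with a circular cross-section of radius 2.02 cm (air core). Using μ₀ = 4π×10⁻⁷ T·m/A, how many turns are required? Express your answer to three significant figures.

A = πr² = π(2.020×10^-2 m)² = 1.282×10^-3 m².
From L = μ₀N²A/ℓ, N = √(Lℓ / (μ₀A)).
N = √[(0.139)(0.169) / ((4π×10⁻⁷)×1.282×10^-3)] = √(1.458×10^7) ≈ 3818.7.

N ≈ 3820 turns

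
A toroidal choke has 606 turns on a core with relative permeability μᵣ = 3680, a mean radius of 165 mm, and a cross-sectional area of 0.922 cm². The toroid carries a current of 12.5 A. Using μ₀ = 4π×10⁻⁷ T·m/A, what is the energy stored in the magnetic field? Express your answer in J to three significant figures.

L = μ₀μᵣN²A/(2πR) = (4π×10⁻⁷)(3680)(606)²(9.220×10^-5)/(2π×0.165) = 0.151 H.
U = ½LI² = ½(0.151)(12.5)² = 11.8 J.

U ≈ 11.8 J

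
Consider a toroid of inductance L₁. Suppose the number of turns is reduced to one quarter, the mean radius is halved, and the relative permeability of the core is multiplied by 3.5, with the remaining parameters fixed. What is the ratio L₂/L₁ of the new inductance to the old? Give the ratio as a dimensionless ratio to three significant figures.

For a toroid, L ∝ μᵣN²A/R.
L₂/L₁ = (0.25)^2 × (0.5)^-1 × (3.5) = 0.438.

L₂/L₁ = 0.438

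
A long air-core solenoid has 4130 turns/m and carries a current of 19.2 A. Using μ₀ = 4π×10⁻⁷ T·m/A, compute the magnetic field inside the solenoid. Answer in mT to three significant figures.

B ≈ 99.6 mT

Inside a long solenoid, B = μ₀nI.
B = (4π×10⁻⁷)(4.130×10^3 m⁻¹)(19.2 A) = 9.9646×10^-2 T.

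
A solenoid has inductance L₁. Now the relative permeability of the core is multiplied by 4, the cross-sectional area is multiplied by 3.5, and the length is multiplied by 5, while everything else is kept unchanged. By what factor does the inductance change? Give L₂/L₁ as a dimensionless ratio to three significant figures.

L₂/L₁ = 2.80

For a solenoid, L ∝ μᵣN²A/ℓ.
L₂/L₁ = (4) × (3.5) × (5)^-1 = 2.80.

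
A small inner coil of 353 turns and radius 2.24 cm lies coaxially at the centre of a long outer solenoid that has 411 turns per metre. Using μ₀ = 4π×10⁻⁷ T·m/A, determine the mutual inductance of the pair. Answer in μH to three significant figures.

M ≈ 287 μH

The outer solenoid produces a uniform field B₁ = μ₀n₁I₁ across the inner coil,
so the flux linkage is N₂Φ = N₂B₁A₂ = μ₀n₁N₂A₂·I₁, giving M = μ₀n₁N₂A₂.
A₂ = πr² = π(2.240×10^-2 m)² = 1.576×10^-3 m².
M = (4π×10⁻⁷)(411)(353)(1.576×10^-3) = 2.874×10^-4 H.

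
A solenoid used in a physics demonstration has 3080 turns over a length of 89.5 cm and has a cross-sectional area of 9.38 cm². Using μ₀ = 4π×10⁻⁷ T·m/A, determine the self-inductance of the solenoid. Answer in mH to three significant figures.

L ≈ 12.5 mH

A = 9.38 cm² = 9.380×10^-4 m².
For a long solenoid, L = μ₀N²A/ℓ.
L = (4π×10⁻⁷)(3080)²(9.380×10^-4)/(0.895 m) = 1.249×10^-2 H.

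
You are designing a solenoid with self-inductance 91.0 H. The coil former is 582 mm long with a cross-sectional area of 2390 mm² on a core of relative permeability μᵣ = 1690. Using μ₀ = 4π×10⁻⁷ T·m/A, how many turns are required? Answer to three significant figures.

A = 2390 mm² = 2.390×10^-3 m².
From L = μ₀μᵣN²A/ℓ, N = √(Lℓ / (μ₀μᵣA)).
N = √[(91)(0.582) / ((4π×10⁻⁷)(1690)×2.390×10^-3)] = √(1.043×10^7) ≈ 3230.2.

N ≈ 3230 turns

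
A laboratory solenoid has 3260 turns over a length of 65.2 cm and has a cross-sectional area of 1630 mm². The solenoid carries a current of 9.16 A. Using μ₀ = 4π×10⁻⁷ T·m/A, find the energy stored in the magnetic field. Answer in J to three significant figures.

A = 1630 mm² = 1.630×10^-3 m².
L = μ₀N²A/ℓ = (4π×10⁻⁷)(3260)²(1.630×10^-3)/(0.652) = 3.339×10^-2 H.
U = ½LI² = ½(3.339×10^-2)(9.16)² = 1.401 J.

U ≈ 1.40 J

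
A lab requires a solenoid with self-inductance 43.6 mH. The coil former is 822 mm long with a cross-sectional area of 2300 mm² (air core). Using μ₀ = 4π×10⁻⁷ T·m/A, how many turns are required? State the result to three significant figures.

A = 2300 mm² = 2.300×10^-3 m².
From L = μ₀N²A/ℓ, N = √(Lℓ / (μ₀A)).
N = √[(4.360×10^-2)(0.822) / ((4π×10⁻⁷)×2.300×10^-3)] = √(1.240×10^7) ≈ 3521.4.

N ≈ 3520 turns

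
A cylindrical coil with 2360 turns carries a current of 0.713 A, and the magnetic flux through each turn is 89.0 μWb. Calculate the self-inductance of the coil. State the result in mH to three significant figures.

Self-inductance is defined by L = NΦ_B/I (flux linkage over current).
L = (2360)(8.900×10^-5 Wb)/(0.713 A) = 0.2946 H.

L ≈ 295 mH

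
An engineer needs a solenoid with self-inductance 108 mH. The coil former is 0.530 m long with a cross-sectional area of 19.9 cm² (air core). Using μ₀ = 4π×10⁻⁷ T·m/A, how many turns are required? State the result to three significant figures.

A = 19.9 cm² = 1.990×10^-3 m².
From L = μ₀N²A/ℓ, N = √(Lℓ / (μ₀A)).
N = √[(0.108)(0.53) / ((4π×10⁻⁷)×1.990×10^-3)] = √(2.289×10^7) ≈ 4784.3.

N ≈ 4780 turns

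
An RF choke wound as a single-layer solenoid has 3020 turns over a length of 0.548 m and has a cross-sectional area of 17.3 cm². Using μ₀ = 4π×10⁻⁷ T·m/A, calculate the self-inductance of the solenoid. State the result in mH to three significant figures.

L ≈ 36.2 mH

A = 17.3 cm² = 1.730×10^-3 m².
For a long solenoid, L = μ₀N²A/ℓ.
L = (4π×10⁻⁷)(3020)²(1.730×10^-3)/(0.548 m) = 3.618×10^-2 H.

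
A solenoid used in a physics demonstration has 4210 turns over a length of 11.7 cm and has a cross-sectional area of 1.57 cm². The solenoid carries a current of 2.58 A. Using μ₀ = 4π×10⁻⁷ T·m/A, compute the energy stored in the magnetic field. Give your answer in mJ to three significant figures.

U ≈ 99.5 mJ

A = 1.57 cm² = 1.570×10^-4 m².
L = μ₀N²A/ℓ = (4π×10⁻⁷)(4210)²(1.570×10^-4)/(0.117) = 2.989×10^-2 H.
U = ½LI² = ½(2.989×10^-2)(2.58)² = 9.947×10^-2 J.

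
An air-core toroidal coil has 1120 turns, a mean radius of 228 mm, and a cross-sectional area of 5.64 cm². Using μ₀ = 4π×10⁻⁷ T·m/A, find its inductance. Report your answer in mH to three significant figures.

For a thin toroid, L = μ₀N²A/(2πR).
L = (4π×10⁻⁷)(1120)²(5.640×10^-4) / (2π×0.228 m) = 6.206×10^-4 H.

L ≈ 0.621 mH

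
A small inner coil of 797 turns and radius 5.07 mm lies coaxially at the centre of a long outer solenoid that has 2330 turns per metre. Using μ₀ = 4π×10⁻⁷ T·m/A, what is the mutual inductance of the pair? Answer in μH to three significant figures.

The outer solenoid produces a uniform field B₁ = μ₀n₁I₁ across the inner coil,
so the flux linkage is N₂Φ = N₂B₁A₂ = μ₀n₁N₂A₂·I₁, giving M = μ₀n₁N₂A₂.
A₂ = πr² = π(5.070×10^-3 m)² = 8.075×10^-5 m².
M = (4π×10⁻⁷)(2330)(797)(8.075×10^-5) = 1.884×10^-4 H.

M ≈ 188 μH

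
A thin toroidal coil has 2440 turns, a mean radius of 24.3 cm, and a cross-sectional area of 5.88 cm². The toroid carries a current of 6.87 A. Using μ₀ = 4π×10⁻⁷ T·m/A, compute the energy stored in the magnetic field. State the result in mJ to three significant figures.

L = μ₀N²A/(2πR) = (4π×10⁻⁷)(2440)²(5.880×10^-4)/(2π×0.243) = 2.881×10^-3 H.
U = ½LI² = ½(2.881×10^-3)(6.87)² = 6.799×10^-2 J.

U ≈ 68.0 mJ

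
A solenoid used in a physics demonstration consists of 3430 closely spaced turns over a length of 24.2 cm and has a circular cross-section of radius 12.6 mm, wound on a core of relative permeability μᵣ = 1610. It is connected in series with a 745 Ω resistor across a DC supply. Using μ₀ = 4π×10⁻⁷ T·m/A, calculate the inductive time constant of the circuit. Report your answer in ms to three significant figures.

A = πr² = π(1.260×10^-2 m)² = 4.988×10^-4 m².
L = μ₀μᵣN²A/ℓ = (4π×10⁻⁷)(1610)(3430)²(4.988×10^-4)/(0.242) = 49.06 H.
τ = L/R = (49.06)/(745) = 6.5848×10^-2 s.

τ ≈ 65.8 ms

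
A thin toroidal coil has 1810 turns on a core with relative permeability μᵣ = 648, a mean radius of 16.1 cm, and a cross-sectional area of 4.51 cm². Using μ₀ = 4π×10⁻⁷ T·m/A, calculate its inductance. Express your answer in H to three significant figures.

For a thin toroid, L = μ₀μᵣN²A/(2πR).
L = (4π×10⁻⁷)(648)(1810)²(4.510×10^-4) / (2π×0.161 m) = 1.189 H.

L ≈ 1.19 H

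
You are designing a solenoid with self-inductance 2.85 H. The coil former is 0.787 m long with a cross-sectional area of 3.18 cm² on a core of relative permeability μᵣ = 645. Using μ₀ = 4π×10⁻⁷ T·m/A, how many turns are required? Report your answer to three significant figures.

N ≈ 2950 turns

A = 3.18 cm² = 3.180×10^-4 m².
From L = μ₀μᵣN²A/ℓ, N = √(Lℓ / (μ₀μᵣA)).
N = √[(2.85)(0.787) / ((4π×10⁻⁷)(645)×3.180×10^-4)] = √(8.702×10^6) ≈ 2949.9.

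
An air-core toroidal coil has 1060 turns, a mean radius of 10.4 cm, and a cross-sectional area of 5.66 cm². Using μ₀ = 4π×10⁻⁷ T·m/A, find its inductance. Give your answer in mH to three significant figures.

L ≈ 1.22 mH

For a thin toroid, L = μ₀N²A/(2πR).
L = (4π×10⁻⁷)(1060)²(5.660×10^-4) / (2π×0.104 m) = 1.223×10^-3 H.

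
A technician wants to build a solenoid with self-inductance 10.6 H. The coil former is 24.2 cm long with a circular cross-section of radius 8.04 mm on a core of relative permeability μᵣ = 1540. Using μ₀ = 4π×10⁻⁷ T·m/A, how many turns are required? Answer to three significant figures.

N ≈ 2550 turns

A = πr² = π(8.040×10^-3 m)² = 2.031×10^-4 m².
From L = μ₀μᵣN²A/ℓ, N = √(Lℓ / (μ₀μᵣA)).
N = √[(10.6)(0.242) / ((4π×10⁻⁷)(1540)×2.031×10^-4)] = √(6.527×10^6) ≈ 2554.8.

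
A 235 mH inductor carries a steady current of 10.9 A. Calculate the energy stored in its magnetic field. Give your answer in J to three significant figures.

Stored magnetic energy: U = ½LI².
U = ½(0.235 H)(10.9 A)² = 13.96 J.

U ≈ 14.0 J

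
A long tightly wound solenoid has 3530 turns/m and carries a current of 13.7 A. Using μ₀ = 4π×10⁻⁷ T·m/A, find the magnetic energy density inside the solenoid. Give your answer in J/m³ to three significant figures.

B = μ₀nI = (4π×10⁻⁷)(3.530×10^3)(13.7) = 6.077×10^-2 T.
u = B²/(2μ₀) = (6.077×10^-2)²/(2×4π×10⁻⁷) = 1.470×10^3 J/m³.

u ≈ 1470 J/m³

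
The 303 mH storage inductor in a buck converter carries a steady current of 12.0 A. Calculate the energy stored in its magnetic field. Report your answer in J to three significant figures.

Stored magnetic energy: U = ½LI².
U = ½(0.303 H)(12.0 A)² = 21.82 J.

U ≈ 21.8 J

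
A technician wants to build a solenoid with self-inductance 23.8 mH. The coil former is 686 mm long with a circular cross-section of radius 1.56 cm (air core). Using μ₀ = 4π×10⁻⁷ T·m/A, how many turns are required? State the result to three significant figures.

A = πr² = π(1.560×10^-2 m)² = 7.645×10^-4 m².
From L = μ₀N²A/ℓ, N = √(Lℓ / (μ₀A)).
N = √[(2.380×10^-2)(0.686) / ((4π×10⁻⁷)×7.645×10^-4)] = √(1.699×10^7) ≈ 4122.4.

N ≈ 4120 turns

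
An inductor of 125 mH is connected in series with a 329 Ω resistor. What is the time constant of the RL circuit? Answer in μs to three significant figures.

τ ≈ 380 μs

τ = L/R = (0.125 H)/(329 Ω) = 3.799×10^-4 s.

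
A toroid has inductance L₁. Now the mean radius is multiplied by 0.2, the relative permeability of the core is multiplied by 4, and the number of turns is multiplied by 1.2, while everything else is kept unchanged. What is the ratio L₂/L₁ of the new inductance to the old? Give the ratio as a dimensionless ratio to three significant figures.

L₂/L₁ = 28.8

For a toroid, L ∝ μᵣN²A/R.
L₂/L₁ = (0.2)^-1 × (4) × (1.2)^2 = 28.8.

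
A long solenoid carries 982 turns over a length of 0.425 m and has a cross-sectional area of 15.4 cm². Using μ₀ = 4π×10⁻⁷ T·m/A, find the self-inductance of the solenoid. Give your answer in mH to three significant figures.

L ≈ 4.39 mH

A = 15.4 cm² = 1.540×10^-3 m².
For a long solenoid, L = μ₀N²A/ℓ.
L = (4π×10⁻⁷)(982)²(1.540×10^-3)/(0.425 m) = 4.391×10^-3 H.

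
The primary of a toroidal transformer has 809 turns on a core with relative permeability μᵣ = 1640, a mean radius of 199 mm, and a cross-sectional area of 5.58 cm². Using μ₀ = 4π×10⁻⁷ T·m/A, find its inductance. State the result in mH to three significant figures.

L ≈ 602 mH

For a thin toroid, L = μ₀μᵣN²A/(2πR).
L = (4π×10⁻⁷)(1640)(809)²(5.580×10^-4) / (2π×0.199 m) = 0.6019 H.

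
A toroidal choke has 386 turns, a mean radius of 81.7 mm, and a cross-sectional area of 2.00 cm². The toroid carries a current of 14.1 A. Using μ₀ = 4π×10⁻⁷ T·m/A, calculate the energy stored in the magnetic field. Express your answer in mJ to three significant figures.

L = μ₀N²A/(2πR) = (4π×10⁻⁷)(386)²(2.000×10^-4)/(2π×8.170×10^-2) = 7.2948×10^-5 H.
U = ½LI² = ½(7.2948×10^-5)(14.1)² = 7.251×10^-3 J.

U ≈ 7.25 mJ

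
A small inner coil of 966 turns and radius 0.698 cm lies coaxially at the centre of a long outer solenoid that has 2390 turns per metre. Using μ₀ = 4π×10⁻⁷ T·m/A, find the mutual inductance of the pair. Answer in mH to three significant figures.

The outer solenoid produces a uniform field B₁ = μ₀n₁I₁ across the inner coil,
so the flux linkage is N₂Φ = N₂B₁A₂ = μ₀n₁N₂A₂·I₁, giving M = μ₀n₁N₂A₂.
A₂ = πr² = π(6.980×10^-3 m)² = 1.531×10^-4 m².
M = (4π×10⁻⁷)(2390)(966)(1.531×10^-4) = 4.441×10^-4 H.

M ≈ 0.444 mH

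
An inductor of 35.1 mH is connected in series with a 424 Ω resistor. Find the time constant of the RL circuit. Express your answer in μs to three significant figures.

τ = L/R = (3.510×10^-2 H)/(424 Ω) = 8.278×10^-5 s.

τ ≈ 82.8 μs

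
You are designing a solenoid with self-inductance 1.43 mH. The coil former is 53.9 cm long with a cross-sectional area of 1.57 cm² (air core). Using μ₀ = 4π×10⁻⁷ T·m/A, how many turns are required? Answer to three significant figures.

A = 1.57 cm² = 1.570×10^-4 m².
From L = μ₀N²A/ℓ, N = √(Lℓ / (μ₀A)).
N = √[(1.430×10^-3)(0.539) / ((4π×10⁻⁷)×1.570×10^-4)] = √(3.907×10^6) ≈ 1976.5.

N ≈ 1980 turns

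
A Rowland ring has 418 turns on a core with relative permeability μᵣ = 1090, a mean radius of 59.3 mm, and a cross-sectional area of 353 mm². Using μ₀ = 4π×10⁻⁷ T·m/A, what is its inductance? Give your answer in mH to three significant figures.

L ≈ 227 mH

For a thin toroid, L = μ₀μᵣN²A/(2πR).
L = (4π×10⁻⁷)(1090)(418)²(3.530×10^-4) / (2π×5.930×10^-2 m) = 0.2267 H.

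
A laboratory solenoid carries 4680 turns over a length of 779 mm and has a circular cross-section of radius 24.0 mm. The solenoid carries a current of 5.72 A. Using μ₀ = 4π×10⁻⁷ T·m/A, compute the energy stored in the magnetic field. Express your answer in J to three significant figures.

U ≈ 1.05 J

A = πr² = π(2.400×10^-2 m)² = 1.810×10^-3 m².
L = μ₀N²A/ℓ = (4π×10⁻⁷)(4680)²(1.810×10^-3)/(0.779) = 6.393×10^-2 H.
U = ½LI² = ½(6.393×10^-2)(5.72)² = 1.046 J.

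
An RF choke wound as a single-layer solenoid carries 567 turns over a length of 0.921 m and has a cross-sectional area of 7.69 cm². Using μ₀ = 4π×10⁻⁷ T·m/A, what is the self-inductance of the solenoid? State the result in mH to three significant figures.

L ≈ 0.337 mH

A = 7.69 cm² = 7.690×10^-4 m².
For a long solenoid, L = μ₀N²A/ℓ.
L = (4π×10⁻⁷)(567)²(7.690×10^-4)/(0.921 m) = 3.373×10^-4 H.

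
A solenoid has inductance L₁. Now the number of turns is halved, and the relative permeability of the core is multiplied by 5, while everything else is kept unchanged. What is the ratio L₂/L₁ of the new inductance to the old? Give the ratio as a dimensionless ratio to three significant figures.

For a solenoid, L ∝ μᵣN²A/ℓ.
L₂/L₁ = (0.5)^2 × (5) = 1.25.

L₂/L₁ = 1.25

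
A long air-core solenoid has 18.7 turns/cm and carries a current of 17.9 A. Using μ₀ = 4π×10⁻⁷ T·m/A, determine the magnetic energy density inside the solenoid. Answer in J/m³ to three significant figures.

B = μ₀nI = (4π×10⁻⁷)(1.870×10^3)(17.9) = 4.206×10^-2 T.
u = B²/(2μ₀) = (4.206×10^-2)²/(2×4π×10⁻⁷) = 704 J/m³.

u ≈ 704 J/m³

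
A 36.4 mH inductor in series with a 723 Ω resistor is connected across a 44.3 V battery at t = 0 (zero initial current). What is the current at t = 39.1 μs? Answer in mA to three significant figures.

τ = L/R = 3.640×10^-2/723 = 5.0346×10^-5 s; final current I_∞ = ε/R = 44.3/723 = 6.127×10^-2 A.
I(t) = I_∞(1 − e^(−t/τ)) with t/τ = 0.777.
I = (6.127×10^-2)(1 − e^(−0.777)) = 3.309×10^-2 A.

I ≈ 33.1 mA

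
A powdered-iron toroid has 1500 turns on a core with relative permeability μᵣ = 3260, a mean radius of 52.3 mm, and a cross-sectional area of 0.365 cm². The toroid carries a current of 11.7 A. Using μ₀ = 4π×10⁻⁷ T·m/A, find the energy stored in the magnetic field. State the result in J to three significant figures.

L = μ₀μᵣN²A/(2πR) = (4π×10⁻⁷)(3260)(1500)²(3.650×10^-5)/(2π×5.230×10^-2) = 1.024 H.
U = ½LI² = ½(1.024)(11.7)² = 70.07 J.

U ≈ 70.1 J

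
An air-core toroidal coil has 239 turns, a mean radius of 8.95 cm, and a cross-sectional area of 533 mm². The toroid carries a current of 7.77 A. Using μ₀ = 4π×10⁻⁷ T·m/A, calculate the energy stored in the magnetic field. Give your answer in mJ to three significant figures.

U ≈ 2.05 mJ

L = μ₀N²A/(2πR) = (4π×10⁻⁷)(239)²(5.330×10^-4)/(2π×8.950×10^-2) = 6.803×10^-5 H.
U = ½LI² = ½(6.803×10^-5)(7.77)² = 2.054×10^-3 J.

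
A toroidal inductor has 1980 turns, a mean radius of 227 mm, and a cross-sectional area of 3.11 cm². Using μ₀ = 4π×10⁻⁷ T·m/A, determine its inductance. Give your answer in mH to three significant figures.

For a thin toroid, L = μ₀N²A/(2πR).
L = (4π×10⁻⁷)(1980)²(3.110×10^-4) / (2π×0.227 m) = 1.074×10^-3 H.

L ≈ 1.07 mH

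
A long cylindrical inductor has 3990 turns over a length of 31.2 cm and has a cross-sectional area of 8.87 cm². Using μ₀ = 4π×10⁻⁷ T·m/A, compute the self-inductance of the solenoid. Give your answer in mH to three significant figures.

A = 8.87 cm² = 8.870×10^-4 m².
For a long solenoid, L = μ₀N²A/ℓ.
L = (4π×10⁻⁷)(3990)²(8.870×10^-4)/(0.312 m) = 5.688×10^-2 H.

L ≈ 56.9 mH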